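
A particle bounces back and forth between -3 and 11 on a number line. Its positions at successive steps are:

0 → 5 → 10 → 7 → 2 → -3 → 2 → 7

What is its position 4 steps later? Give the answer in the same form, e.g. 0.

The value reflects between -3 and 11, moving 5 per step.
  step 8: 7 → 10
  step 9: 10 → 5
  step 10: 5 → 0
  step 11: 0 → -1

-1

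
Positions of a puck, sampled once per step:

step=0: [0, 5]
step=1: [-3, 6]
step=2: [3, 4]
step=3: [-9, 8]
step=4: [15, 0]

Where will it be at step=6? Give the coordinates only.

Consecutive displacements [-3, +1], [+6, -2], [-12, +4], [+24, -8] scale by a factor of -2 each step.
step 5: [15, 0] + [-48, +16] → [-33, 16]
step 6: [-33, 16] + [+96, -32] → [63, -16]

[63, -16]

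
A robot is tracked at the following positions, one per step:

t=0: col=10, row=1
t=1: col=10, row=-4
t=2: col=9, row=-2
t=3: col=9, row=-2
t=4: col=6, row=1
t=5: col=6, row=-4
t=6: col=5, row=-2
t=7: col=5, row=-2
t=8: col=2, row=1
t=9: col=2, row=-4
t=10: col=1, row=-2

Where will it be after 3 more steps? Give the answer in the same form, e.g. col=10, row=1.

The moves between consecutive positions are (+0,-5), (-1,+2), (+0,+0), (-3,+3), (+0,-5), (-1,+2), (+0,+0), (-3,+3), (+0,-5), (-1,+2); they repeat the 4-cycle [(+0,-5), (-1,+2), (+0,+0), (-3,+3)].
step 11: apply (+0,+0) → col=1, row=-2
step 12: apply (-3,+3) → col=-2, row=1
step 13: apply (+0,-5) → col=-2, row=-4

col=-2, row=-4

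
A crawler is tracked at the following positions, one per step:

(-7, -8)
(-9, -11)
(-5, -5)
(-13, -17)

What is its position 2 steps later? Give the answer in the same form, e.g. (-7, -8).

Step-to-step displacements: (-2, -3), (+4, +6), (-8, -12); each is -2× the previous.
step 4: (-13, -17) + (+16, +24) → (3, 7)
step 5: (3, 7) + (-32, -48) → (-29, -41)

(-29, -41)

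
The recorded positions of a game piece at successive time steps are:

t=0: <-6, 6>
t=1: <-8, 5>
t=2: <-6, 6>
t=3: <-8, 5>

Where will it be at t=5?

<-8, 5>

The jumps are <-2, -1>, <+2, +1>, <-2, -1> — a geometric progression with ratio -1.
step 4: <-8, 5> + <+2, +1> → <-6, 6>
step 5: <-6, 6> + <-2, -1> → <-8, 5>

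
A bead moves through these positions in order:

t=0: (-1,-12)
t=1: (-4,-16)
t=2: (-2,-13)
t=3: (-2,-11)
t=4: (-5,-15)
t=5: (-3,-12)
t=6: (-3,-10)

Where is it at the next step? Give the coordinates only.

(-6,-14)

Step-to-step displacements: (-3,-4), (+2,+3), (+0,+2), (-3,-4), (+2,+3), (+0,+2) — a repeating cycle of length 3.
step 7: apply (-3,-4) → (-6,-14)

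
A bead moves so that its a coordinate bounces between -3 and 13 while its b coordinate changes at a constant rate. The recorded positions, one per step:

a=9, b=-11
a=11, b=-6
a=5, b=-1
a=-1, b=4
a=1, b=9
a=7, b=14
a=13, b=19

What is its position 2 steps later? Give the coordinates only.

a=1, b=29

The a coordinate reflects between -3 and 13, moving 6 per step.
  step 7: 13 → 7
  step 8: 7 → 1
The b coordinate changes by +5 each step: at step 8 it is 29.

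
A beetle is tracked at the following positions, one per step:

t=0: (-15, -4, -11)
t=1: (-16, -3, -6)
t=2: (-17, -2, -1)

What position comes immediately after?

(-18, -1, 4)

Each step adds (-1, +1, +5) to the position.
step 3: (-17, -2, -1) + (-1, +1, +5) → (-18, -1, 4)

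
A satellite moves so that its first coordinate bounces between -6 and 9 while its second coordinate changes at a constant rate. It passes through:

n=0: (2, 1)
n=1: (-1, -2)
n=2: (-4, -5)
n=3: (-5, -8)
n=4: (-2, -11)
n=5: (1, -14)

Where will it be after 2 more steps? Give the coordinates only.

The first coordinate reflects between -6 and 9, moving 3 per step.
  step 6: 1 → 4
  step 7: 4 → 7
The second coordinate changes by -3 each step: at step 7 it is -20.

(7, -20)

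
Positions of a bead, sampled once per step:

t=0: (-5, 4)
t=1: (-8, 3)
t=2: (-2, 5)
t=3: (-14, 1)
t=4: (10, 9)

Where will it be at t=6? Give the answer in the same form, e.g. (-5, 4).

The jumps are (-3, -1), (+6, +2), (-12, -4), (+24, +8) — a geometric progression with ratio -2.
step 5: (10, 9) + (-48, -16) → (-38, -7)
step 6: (-38, -7) + (+96, +32) → (58, 25)

(58, 25)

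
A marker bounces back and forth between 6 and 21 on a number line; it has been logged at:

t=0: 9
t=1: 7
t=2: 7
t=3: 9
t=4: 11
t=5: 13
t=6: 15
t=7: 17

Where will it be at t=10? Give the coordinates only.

The value reflects between 6 and 21, moving 2 per step.
  step 8: 17 → 19
  step 9: 19 → 21
  step 10: 21 → 19

19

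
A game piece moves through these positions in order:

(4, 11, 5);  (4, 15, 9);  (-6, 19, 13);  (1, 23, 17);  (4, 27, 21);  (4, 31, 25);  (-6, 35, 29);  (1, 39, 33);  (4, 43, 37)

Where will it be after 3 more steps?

(1, 55, 49)

The first coordinate repeats the cycle [4, 4, -6, 1] with period 4; step 11 mod 4 = 3, giving 1.
The second coordinate changes by +4 each step, so at step 11 it is 11 + 11·(4) = 55.
The third coordinate changes by +4 each step, so at step 11 it is 5 + 11·(4) = 49.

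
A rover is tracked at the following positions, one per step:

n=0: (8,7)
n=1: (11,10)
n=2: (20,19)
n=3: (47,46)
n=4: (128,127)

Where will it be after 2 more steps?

(1100,1099)

Consecutive displacements (+3,+3), (+9,+9), (+27,+27), (+81,+81) scale by a factor of 3 each step.
step 5: (128,127) + (+243,+243) → (371,370)
step 6: (371,370) + (+729,+729) → (1100,1099)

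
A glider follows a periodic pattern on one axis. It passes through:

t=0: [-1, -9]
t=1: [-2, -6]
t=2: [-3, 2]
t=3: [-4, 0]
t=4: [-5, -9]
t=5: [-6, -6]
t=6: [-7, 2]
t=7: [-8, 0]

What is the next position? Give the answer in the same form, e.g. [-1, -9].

[-9, -9]

First: linear, -1 per step → -9 at step 8.
Second: cycles through -9, -6, 2, 0 every 4 steps. Step 8 lands at position 0 of the cycle → -9.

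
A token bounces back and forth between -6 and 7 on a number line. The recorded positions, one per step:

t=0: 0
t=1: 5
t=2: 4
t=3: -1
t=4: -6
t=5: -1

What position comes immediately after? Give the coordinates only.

The value reflects between -6 and 7, moving 5 per step.
  step 6: -1 → 4

4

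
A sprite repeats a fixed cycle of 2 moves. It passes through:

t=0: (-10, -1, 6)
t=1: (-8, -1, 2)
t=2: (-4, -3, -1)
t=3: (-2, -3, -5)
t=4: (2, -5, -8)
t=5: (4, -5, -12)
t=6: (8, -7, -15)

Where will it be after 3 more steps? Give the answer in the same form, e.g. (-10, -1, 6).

(16, -9, -26)

Step-to-step displacements: (+2, +0, -4), (+4, -2, -3), (+2, +0, -4), (+4, -2, -3), (+2, +0, -4), (+4, -2, -3) — a repeating cycle of length 2.
step 7: apply (+2, +0, -4) → (10, -7, -19)
step 8: apply (+4, -2, -3) → (14, -9, -22)
step 9: apply (+2, +0, -4) → (16, -9, -26)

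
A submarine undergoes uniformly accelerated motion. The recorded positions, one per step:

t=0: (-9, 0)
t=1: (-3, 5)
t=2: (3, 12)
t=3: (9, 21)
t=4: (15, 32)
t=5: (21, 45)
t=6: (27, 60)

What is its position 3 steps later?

First differences are (+6, +5), (+6, +7), (+6, +9), (+6, +11), (+6, +13), (+6, +15); their common second difference is (+0, +2) (constant acceleration).
step 7: (27, 60) + (+6, +17) → (33, 77)
step 8: (33, 77) + (+6, +19) → (39, 96)
step 9: (39, 96) + (+6, +21) → (45, 117)

(45, 117)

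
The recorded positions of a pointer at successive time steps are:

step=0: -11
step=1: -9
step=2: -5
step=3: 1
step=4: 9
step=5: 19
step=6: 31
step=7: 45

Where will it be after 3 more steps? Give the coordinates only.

99

Successive displacements: +2, +4, +6, +8, +10, +12, +14 — each changes by +2.
step 8: 45 + 16 → 61
step 9: 61 + 18 → 79
step 10: 79 + 20 → 99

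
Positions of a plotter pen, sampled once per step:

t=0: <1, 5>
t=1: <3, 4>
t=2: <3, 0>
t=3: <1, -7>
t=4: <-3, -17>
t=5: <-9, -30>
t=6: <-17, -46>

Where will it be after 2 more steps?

<-39, -87>

Successive displacements: <+2, -1>, <+0, -4>, <-2, -7>, <-4, -10>, <-6, -13>, <-8, -16> — each changes by <-2, -3>.
step 7: <-17, -46> + <-10, -19> → <-27, -65>
step 8: <-27, -65> + <-12, -22> → <-39, -87>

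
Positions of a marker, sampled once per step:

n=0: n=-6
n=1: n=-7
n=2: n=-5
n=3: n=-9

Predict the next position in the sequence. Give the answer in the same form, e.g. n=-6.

Consecutive displacements -1, +2, -4 scale by a factor of -2 each step.
step 4: -9 + 8 → n=-1

n=-1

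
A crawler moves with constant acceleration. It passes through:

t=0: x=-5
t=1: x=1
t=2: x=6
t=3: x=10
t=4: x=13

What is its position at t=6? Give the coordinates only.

x=16

Taking differences between consecutive positions: +6, +5, +4, +3. These grow by -1 each step.
step 5: 13 + 2 → x=15
step 6: 15 + 1 → x=16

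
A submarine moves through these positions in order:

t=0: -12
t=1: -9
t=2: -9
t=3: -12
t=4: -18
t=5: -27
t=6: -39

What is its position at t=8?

First differences are +3, +0, -3, -6, -9, -12; their common second difference is -3 (constant acceleration).
step 7: -39 − 15 → -54
step 8: -54 − 18 → -72

-72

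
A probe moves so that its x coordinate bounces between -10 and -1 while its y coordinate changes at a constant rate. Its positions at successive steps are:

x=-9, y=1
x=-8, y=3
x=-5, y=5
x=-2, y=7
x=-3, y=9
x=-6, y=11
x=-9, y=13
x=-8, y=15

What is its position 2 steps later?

The x coordinate reflects between -10 and -1, moving 3 per step.
  step 8: -8 → -5
  step 9: -5 → -2
The y coordinate changes by +2 each step: at step 9 it is 19.

x=-2, y=19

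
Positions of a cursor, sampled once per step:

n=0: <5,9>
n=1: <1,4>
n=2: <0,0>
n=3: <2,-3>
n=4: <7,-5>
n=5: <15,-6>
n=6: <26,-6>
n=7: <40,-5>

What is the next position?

First differences are <-4,-5>, <-1,-4>, <+2,-3>, <+5,-2>, <+8,-1>, <+11,+0>, <+14,+1>; their common second difference is <+3,+1> (constant acceleration).
step 8: <40,-5> + <+17,+2> → <57,-3>

<57,-3>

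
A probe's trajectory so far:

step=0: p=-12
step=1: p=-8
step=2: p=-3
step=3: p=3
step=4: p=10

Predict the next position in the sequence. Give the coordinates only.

Successive displacements: +4, +5, +6, +7 — each changes by +1.
step 5: 10 + 8 → p=18

p=18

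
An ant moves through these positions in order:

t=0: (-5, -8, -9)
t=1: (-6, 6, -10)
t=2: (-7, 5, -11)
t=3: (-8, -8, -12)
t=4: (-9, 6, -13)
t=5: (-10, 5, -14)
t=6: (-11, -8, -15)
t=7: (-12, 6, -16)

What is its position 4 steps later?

(-16, 5, -20)

The first coordinate changes by -1 each step, so at step 11 it is -5 + 11·(-1) = -16.
The second coordinate repeats the cycle [-8, 6, 5] with period 3; step 11 mod 3 = 2, giving 5.
The third coordinate changes by -1 each step, so at step 11 it is -9 + 11·(-1) = -20.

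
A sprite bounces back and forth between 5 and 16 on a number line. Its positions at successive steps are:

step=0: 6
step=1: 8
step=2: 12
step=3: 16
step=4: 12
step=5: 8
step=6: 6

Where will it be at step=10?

The value travels 4 per step and bounces off the walls at 5 and 16.
  step 7: 6 → 10
  step 8: 10 → 14
  step 9: 14 → 14
  step 10: 14 → 10

10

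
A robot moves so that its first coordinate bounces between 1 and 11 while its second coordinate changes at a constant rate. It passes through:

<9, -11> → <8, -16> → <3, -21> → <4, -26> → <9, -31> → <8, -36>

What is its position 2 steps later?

The first coordinate travels 5 per step and bounces off the walls at 1 and 11.
  step 6: 8 → 3
  step 7: 3 → 4
The second coordinate changes by -5 each step: at step 7 it is -46.

<4, -46>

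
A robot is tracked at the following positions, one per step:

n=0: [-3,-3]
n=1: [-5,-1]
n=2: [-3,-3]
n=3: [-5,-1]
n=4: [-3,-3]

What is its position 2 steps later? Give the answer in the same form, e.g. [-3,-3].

Consecutive displacements [-2,+2], [+2,-2], [-2,+2], [+2,-2] scale by a factor of -1 each step.
step 5: [-3,-3] + [-2,+2] → [-5,-1]
step 6: [-5,-1] + [+2,-2] → [-3,-3]

[-3,-3]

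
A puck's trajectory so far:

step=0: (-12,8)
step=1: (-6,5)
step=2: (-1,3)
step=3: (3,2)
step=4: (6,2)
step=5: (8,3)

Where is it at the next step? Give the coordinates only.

Successive displacements: (+6,-3), (+5,-2), (+4,-1), (+3,+0), (+2,+1) — each changes by (-1,+1).
step 6: (8,3) + (+1,+2) → (9,5)

(9,5)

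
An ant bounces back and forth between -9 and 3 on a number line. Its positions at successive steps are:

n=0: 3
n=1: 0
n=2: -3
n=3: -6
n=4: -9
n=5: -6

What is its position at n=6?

-3

The value reflects between -9 and 3, moving 3 per step.
  step 6: -6 → -3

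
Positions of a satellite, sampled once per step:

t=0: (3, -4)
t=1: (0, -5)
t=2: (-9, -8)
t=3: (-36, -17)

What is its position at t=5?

(-360, -125)

Consecutive displacements (-3, -1), (-9, -3), (-27, -9) scale by a factor of 3 each step.
step 4: (-36, -17) + (-81, -27) → (-117, -44)
step 5: (-117, -44) + (-243, -81) → (-360, -125)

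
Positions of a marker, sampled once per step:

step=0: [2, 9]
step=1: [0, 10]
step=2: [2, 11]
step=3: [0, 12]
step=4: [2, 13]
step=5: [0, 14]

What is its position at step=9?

[0, 18]

First: cycles through 2, 0 every 2 steps. Step 9 lands at position 1 of the cycle → 0.
Second: linear, +1 per step → 18 at step 9.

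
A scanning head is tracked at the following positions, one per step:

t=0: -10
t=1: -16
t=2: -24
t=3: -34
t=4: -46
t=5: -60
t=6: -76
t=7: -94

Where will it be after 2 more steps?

First differences are -6, -8, -10, -12, -14, -16, -18; their common second difference is -2 (constant acceleration).
step 8: -94 − 20 → -114
step 9: -114 − 22 → -136

-136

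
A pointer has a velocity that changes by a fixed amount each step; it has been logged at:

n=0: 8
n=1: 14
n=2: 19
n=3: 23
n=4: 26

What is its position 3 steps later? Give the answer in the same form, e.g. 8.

Successive displacements: +6, +5, +4, +3 — each changes by -1.
step 5: 26 + 2 → 28
step 6: 28 + 1 → 29
step 7: 29 + 0 → 29

29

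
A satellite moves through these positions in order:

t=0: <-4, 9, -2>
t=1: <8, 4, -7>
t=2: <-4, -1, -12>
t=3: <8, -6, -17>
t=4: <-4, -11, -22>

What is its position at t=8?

<-4, -31, -42>

The first coordinate repeats the cycle [-4, 8] with period 2; step 8 mod 2 = 0, giving -4.
The second coordinate changes by -5 each step, so at step 8 it is 9 + 8·(-5) = -31.
The third coordinate changes by -5 each step, so at step 8 it is -2 + 8·(-5) = -42.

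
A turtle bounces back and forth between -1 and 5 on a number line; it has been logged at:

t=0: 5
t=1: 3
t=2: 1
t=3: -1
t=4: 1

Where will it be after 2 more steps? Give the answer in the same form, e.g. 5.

The value reflects between -1 and 5, moving 2 per step.
  step 5: 1 → 3
  step 6: 3 → 5

5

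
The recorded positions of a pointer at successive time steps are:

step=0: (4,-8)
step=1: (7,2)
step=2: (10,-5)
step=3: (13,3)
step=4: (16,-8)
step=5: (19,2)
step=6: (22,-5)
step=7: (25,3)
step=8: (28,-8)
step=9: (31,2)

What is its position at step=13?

(43,2)

The first coordinate changes by +3 each step, so at step 13 it is 4 + 13·(3) = 43.
The second coordinate repeats the cycle [-8, 2, -5, 3] with period 4; step 13 mod 4 = 1, giving 2.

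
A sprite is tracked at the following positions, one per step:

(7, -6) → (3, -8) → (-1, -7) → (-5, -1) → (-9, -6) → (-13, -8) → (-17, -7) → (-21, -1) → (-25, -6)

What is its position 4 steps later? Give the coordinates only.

(-41, -6)

The first coordinate changes by -4 each step, so at step 12 it is 7 + 12·(-4) = -41.
The second coordinate repeats the cycle [-6, -8, -7, -1] with period 4; step 12 mod 4 = 0, giving -6.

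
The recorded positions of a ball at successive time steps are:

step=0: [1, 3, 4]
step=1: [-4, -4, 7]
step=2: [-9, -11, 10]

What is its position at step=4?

The position changes by [-5, -7, +3] every step.
step 3: [-9, -11, 10] + [-5, -7, +3] → [-14, -18, 13]
step 4: [-14, -18, 13] + [-5, -7, +3] → [-19, -25, 16]

[-19, -25, 16]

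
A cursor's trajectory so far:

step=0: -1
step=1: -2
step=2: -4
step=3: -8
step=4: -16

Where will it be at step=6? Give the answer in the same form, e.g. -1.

-64

Consecutive displacements -1, -2, -4, -8 scale by a factor of 2 each step.
step 5: -16 − 16 → -32
step 6: -32 − 32 → -64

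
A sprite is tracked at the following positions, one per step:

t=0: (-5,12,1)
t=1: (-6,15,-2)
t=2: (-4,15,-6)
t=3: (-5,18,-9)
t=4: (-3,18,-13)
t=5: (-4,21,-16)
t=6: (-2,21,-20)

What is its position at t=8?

(-1,24,-27)

The moves between consecutive positions are (-1,+3,-3), (+2,+0,-4), (-1,+3,-3), (+2,+0,-4), (-1,+3,-3), (+2,+0,-4); they repeat the 2-cycle [(-1,+3,-3), (+2,+0,-4)].
step 7: apply (-1,+3,-3) → (-3,24,-23)
step 8: apply (+2,+0,-4) → (-1,24,-27)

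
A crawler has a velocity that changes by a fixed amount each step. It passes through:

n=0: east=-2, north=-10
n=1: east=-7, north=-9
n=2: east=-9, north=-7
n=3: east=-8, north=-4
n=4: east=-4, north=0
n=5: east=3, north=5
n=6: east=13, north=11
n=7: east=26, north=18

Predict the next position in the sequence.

east=42, north=26

First differences are (-5,+1), (-2,+2), (+1,+3), (+4,+4), (+7,+5), (+10,+6), (+13,+7); their common second difference is (+3,+1) (constant acceleration).
step 8: east=26, north=18 + (+16,+8) → east=42, north=26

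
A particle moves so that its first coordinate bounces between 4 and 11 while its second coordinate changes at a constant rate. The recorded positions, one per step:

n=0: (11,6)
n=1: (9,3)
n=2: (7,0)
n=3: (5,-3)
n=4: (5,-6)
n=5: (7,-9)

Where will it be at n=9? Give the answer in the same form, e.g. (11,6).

(7,-21)

The first coordinate travels 2 per step and bounces off the walls at 4 and 11.
  step 6: 7 → 9
  step 7: 9 → 11
  step 8: 11 → 9
  step 9: 9 → 7
The second coordinate changes by -3 each step: at step 9 it is -21.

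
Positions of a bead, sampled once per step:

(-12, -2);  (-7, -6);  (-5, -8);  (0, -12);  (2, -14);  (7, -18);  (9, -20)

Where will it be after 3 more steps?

Step-to-step displacements: (+5, -4), (+2, -2), (+5, -4), (+2, -2), (+5, -4), (+2, -2) — a repeating cycle of length 2.
step 7: apply (+5, -4) → (14, -24)
step 8: apply (+2, -2) → (16, -26)
step 9: apply (+5, -4) → (21, -30)

(21, -30)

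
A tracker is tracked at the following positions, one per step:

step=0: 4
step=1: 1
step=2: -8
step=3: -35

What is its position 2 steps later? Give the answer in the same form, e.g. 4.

-359

Consecutive displacements -3, -9, -27 scale by a factor of 3 each step.
step 4: -35 − 81 → -116
step 5: -116 − 243 → -359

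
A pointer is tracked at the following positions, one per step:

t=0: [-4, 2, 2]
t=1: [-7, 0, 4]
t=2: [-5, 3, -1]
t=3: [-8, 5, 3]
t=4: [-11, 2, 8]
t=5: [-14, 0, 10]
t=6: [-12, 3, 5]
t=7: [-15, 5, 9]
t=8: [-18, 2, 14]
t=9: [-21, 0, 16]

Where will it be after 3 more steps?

Differencing gives [-3, -2, +2], [+2, +3, -5], [-3, +2, +4], [-3, -3, +5], [-3, -2, +2], [+2, +3, -5], [-3, +2, +4], [-3, -3, +5], [-3, -2, +2]. This is the pattern [-3, -2, +2], [+2, +3, -5], [-3, +2, +4], [-3, -3, +5] repeated.
step 10: apply [+2, +3, -5] → [-19, 3, 11]
step 11: apply [-3, +2, +4] → [-22, 5, 15]
step 12: apply [-3, -3, +5] → [-25, 2, 20]

[-25, 2, 20]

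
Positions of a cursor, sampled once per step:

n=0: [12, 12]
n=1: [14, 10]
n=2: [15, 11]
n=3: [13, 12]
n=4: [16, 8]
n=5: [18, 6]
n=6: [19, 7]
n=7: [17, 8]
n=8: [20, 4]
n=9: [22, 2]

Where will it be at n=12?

Step-to-step displacements: [+2, -2], [+1, +1], [-2, +1], [+3, -4], [+2, -2], [+1, +1], [-2, +1], [+3, -4], [+2, -2] — a repeating cycle of length 4.
step 10: apply [+1, +1] → [23, 3]
step 11: apply [-2, +1] → [21, 4]
step 12: apply [+3, -4] → [24, 0]

[24, 0]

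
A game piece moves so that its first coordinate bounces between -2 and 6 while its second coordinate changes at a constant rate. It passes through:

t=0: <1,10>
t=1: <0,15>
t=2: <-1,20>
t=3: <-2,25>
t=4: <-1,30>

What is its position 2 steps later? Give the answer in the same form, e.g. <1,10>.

The first coordinate travels 1 per step and bounces off the walls at -2 and 6.
  step 5: -1 → 0
  step 6: 0 → 1
The second coordinate changes by +5 each step: at step 6 it is 40.

<1,40>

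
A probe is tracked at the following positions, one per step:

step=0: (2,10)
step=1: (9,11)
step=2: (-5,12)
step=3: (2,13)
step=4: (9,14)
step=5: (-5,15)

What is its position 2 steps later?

(9,17)

The first coordinate repeats the cycle [2, 9, -5] with period 3; step 7 mod 3 = 1, giving 9.
The second coordinate changes by +1 each step, so at step 7 it is 10 + 7·(1) = 17.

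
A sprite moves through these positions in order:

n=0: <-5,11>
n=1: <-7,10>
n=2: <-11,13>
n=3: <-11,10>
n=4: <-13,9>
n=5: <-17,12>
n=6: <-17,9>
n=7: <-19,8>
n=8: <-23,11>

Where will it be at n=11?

<-29,10>

Differencing gives <-2,-1>, <-4,+3>, <+0,-3>, <-2,-1>, <-4,+3>, <+0,-3>, <-2,-1>, <-4,+3>. This is the pattern <-2,-1>, <-4,+3>, <+0,-3> repeated.
step 9: apply <+0,-3> → <-23,8>
step 10: apply <-2,-1> → <-25,7>
step 11: apply <-4,+3> → <-29,10>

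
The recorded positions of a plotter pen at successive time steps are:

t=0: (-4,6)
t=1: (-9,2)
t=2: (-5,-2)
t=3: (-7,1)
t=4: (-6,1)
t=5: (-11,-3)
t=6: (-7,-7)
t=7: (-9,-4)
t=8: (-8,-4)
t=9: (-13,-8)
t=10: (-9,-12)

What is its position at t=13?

(-15,-13)

The moves between consecutive positions are (-5,-4), (+4,-4), (-2,+3), (+1,+0), (-5,-4), (+4,-4), (-2,+3), (+1,+0), (-5,-4), (+4,-4); they repeat the 4-cycle [(-5,-4), (+4,-4), (-2,+3), (+1,+0)].
step 11: apply (-2,+3) → (-11,-9)
step 12: apply (+1,+0) → (-10,-9)
step 13: apply (-5,-4) → (-15,-13)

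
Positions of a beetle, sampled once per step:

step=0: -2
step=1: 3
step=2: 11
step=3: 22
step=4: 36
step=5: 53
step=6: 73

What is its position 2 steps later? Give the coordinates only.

122

First differences are +5, +8, +11, +14, +17, +20; their common second difference is +3 (constant acceleration).
step 7: 73 + 23 → 96
step 8: 96 + 26 → 122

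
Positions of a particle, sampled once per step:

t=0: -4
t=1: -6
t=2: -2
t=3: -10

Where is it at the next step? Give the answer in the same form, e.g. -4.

The jumps are -2, +4, -8 — a geometric progression with ratio -2.
step 4: -10 + 16 → 6

6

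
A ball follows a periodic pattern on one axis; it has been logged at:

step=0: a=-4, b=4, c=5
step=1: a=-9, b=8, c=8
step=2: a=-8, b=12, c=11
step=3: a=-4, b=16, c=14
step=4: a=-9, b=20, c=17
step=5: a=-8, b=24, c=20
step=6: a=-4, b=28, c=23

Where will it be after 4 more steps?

a=-9, b=44, c=35

A: cycles through -4, -9, -8 every 3 steps. Step 10 lands at position 1 of the cycle → -9.
B: linear, +4 per step → 44 at step 10.
C: linear, +3 per step → 35 at step 10.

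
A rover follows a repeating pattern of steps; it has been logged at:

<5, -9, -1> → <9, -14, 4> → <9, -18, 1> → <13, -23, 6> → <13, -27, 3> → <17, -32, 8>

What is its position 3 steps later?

<21, -45, 7>

Differencing gives <+4, -5, +5>, <+0, -4, -3>, <+4, -5, +5>, <+0, -4, -3>, <+4, -5, +5>. This is the pattern <+4, -5, +5>, <+0, -4, -3> repeated.
step 6: apply <+0, -4, -3> → <17, -36, 5>
step 7: apply <+4, -5, +5> → <21, -41, 10>
step 8: apply <+0, -4, -3> → <21, -45, 7>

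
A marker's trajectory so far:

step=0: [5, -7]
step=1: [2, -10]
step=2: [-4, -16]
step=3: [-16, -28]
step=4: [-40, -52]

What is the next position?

[-88, -100]

Consecutive displacements [-3, -3], [-6, -6], [-12, -12], [-24, -24] scale by a factor of 2 each step.
step 5: [-40, -52] + [-48, -48] → [-88, -100]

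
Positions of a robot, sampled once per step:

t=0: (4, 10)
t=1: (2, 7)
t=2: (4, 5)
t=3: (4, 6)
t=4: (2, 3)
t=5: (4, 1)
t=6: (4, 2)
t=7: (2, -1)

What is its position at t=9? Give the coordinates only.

Differencing gives (-2, -3), (+2, -2), (+0, +1), (-2, -3), (+2, -2), (+0, +1), (-2, -3). This is the pattern (-2, -3), (+2, -2), (+0, +1) repeated.
step 8: apply (+2, -2) → (4, -3)
step 9: apply (+0, +1) → (4, -2)

(4, -2)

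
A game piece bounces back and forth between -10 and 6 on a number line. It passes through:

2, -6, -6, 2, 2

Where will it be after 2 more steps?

The value travels 8 per step and bounces off the walls at -10 and 6.
  step 5: 2 → -6
  step 6: -6 → -6

-6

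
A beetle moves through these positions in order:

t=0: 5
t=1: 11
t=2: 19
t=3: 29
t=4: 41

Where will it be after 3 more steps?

First differences are +6, +8, +10, +12; their common second difference is +2 (constant acceleration).
step 5: 41 + 14 → 55
step 6: 55 + 16 → 71
step 7: 71 + 18 → 89

89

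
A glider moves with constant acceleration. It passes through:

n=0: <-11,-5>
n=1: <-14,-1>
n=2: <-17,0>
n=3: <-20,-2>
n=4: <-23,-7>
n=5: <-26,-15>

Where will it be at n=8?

<-35,-57>

First differences are <-3,+4>, <-3,+1>, <-3,-2>, <-3,-5>, <-3,-8>; their common second difference is <+0,-3> (constant acceleration).
step 6: <-26,-15> + <-3,-11> → <-29,-26>
step 7: <-29,-26> + <-3,-14> → <-32,-40>
step 8: <-32,-40> + <-3,-17> → <-35,-57>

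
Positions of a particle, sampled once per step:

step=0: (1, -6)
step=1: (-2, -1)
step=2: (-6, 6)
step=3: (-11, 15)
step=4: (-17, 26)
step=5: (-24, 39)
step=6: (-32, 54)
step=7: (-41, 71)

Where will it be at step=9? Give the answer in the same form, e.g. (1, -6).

(-62, 111)

First differences are (-3, +5), (-4, +7), (-5, +9), (-6, +11), (-7, +13), (-8, +15), (-9, +17); their common second difference is (-1, +2) (constant acceleration).
step 8: (-41, 71) + (-10, +19) → (-51, 90)
step 9: (-51, 90) + (-11, +21) → (-62, 111)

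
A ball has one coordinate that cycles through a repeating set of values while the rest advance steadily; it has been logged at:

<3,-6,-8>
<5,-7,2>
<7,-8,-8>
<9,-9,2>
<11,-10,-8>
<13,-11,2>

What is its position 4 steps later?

<21,-15,2>

First: linear, +2 per step → 21 at step 9.
Second: linear, -1 per step → -15 at step 9.
Third: cycles through -8, 2 every 2 steps. Step 9 lands at position 1 of the cycle → 2.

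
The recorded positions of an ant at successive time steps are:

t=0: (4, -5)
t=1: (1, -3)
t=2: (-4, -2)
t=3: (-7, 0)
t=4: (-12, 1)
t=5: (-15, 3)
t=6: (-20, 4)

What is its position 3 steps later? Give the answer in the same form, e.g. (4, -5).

(-31, 9)

Step-to-step displacements: (-3, +2), (-5, +1), (-3, +2), (-5, +1), (-3, +2), (-5, +1) — a repeating cycle of length 2.
step 7: apply (-3, +2) → (-23, 6)
step 8: apply (-5, +1) → (-28, 7)
step 9: apply (-3, +2) → (-31, 9)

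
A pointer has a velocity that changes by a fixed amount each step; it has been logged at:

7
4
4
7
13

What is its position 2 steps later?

34

Successive displacements: -3, +0, +3, +6 — each changes by +3.
step 5: 13 + 9 → 22
step 6: 22 + 12 → 34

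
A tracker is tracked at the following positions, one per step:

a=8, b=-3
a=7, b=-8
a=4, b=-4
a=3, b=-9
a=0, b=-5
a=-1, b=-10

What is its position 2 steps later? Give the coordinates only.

a=-5, b=-11

Differencing gives (-1, -5), (-3, +4), (-1, -5), (-3, +4), (-1, -5). This is the pattern (-1, -5), (-3, +4) repeated.
step 6: apply (-3, +4) → a=-4, b=-6
step 7: apply (-1, -5) → a=-5, b=-11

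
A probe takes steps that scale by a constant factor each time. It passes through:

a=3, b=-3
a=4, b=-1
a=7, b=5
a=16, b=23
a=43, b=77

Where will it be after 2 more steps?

The jumps are (+1, +2), (+3, +6), (+9, +18), (+27, +54) — a geometric progression with ratio 3.
step 5: a=43, b=77 + (+81, +162) → a=124, b=239
step 6: a=124, b=239 + (+243, +486) → a=367, b=725

a=367, b=725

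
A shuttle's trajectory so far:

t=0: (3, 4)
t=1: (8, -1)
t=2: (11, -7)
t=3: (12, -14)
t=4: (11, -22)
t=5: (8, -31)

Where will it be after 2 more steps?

Taking differences between consecutive positions: (+5, -5), (+3, -6), (+1, -7), (-1, -8), (-3, -9). These grow by (-2, -1) each step.
step 6: (8, -31) + (-5, -10) → (3, -41)
step 7: (3, -41) + (-7, -11) → (-4, -52)

(-4, -52)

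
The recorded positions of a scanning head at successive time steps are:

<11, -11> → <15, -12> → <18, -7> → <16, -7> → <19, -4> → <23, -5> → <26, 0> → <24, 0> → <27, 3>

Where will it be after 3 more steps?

Step-to-step displacements: <+4, -1>, <+3, +5>, <-2, +0>, <+3, +3>, <+4, -1>, <+3, +5>, <-2, +0>, <+3, +3> — a repeating cycle of length 4.
step 9: apply <+4, -1> → <31, 2>
step 10: apply <+3, +5> → <34, 7>
step 11: apply <-2, +0> → <32, 7>

<32, 7>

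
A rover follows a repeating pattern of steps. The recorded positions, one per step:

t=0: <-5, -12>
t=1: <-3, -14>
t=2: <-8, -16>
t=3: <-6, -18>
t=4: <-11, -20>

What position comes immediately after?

<-9, -22>

Step-to-step displacements: <+2, -2>, <-5, -2>, <+2, -2>, <-5, -2> — a repeating cycle of length 2.
step 5: apply <+2, -2> → <-9, -22>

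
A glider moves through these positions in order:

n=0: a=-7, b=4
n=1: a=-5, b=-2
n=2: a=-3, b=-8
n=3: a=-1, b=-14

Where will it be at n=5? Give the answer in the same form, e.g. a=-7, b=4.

a=3, b=-26

Each step adds (+2, -6) to the position.
step 4: a=-1, b=-14 + (+2, -6) → a=1, b=-20
step 5: a=1, b=-20 + (+2, -6) → a=3, b=-26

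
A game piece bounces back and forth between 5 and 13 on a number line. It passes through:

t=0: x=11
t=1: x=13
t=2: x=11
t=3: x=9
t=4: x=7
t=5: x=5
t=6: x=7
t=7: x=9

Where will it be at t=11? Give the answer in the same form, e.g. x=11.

The value reflects between 5 and 13, moving 2 per step.
  step 8: 9 → 11
  step 9: 11 → 13
  step 10: 13 → 11
  step 11: 11 → 9

x=9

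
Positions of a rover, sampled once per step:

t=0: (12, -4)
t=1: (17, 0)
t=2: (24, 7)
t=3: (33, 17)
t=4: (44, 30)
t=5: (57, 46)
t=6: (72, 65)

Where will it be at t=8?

Taking differences between consecutive positions: (+5, +4), (+7, +7), (+9, +10), (+11, +13), (+13, +16), (+15, +19). These grow by (+2, +3) each step.
step 7: (72, 65) + (+17, +22) → (89, 87)
step 8: (89, 87) + (+19, +25) → (108, 112)

(108, 112)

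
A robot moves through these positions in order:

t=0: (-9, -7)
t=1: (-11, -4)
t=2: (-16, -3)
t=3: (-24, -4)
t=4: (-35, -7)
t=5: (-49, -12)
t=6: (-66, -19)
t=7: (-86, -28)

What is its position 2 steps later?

(-135, -52)

First differences are (-2, +3), (-5, +1), (-8, -1), (-11, -3), (-14, -5), (-17, -7), (-20, -9); their common second difference is (-3, -2) (constant acceleration).
step 8: (-86, -28) + (-23, -11) → (-109, -39)
step 9: (-109, -39) + (-26, -13) → (-135, -52)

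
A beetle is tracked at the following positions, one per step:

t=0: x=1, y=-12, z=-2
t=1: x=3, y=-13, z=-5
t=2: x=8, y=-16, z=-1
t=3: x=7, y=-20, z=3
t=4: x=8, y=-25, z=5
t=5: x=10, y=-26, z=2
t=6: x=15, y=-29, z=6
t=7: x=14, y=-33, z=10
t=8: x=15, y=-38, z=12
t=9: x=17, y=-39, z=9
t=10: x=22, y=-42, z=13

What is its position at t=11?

Differencing gives (+2, -1, -3), (+5, -3, +4), (-1, -4, +4), (+1, -5, +2), (+2, -1, -3), (+5, -3, +4), (-1, -4, +4), (+1, -5, +2), (+2, -1, -3), (+5, -3, +4). This is the pattern (+2, -1, -3), (+5, -3, +4), (-1, -4, +4), (+1, -5, +2) repeated.
step 11: apply (-1, -4, +4) → x=21, y=-46, z=17

x=21, y=-46, z=17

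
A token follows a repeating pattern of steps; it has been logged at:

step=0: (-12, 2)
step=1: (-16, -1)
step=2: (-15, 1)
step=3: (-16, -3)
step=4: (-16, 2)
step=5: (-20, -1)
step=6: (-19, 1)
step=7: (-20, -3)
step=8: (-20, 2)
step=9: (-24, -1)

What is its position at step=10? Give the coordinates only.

(-23, 1)

The moves between consecutive positions are (-4, -3), (+1, +2), (-1, -4), (+0, +5), (-4, -3), (+1, +2), (-1, -4), (+0, +5), (-4, -3); they repeat the 4-cycle [(-4, -3), (+1, +2), (-1, -4), (+0, +5)].
step 10: apply (+1, +2) → (-23, 1)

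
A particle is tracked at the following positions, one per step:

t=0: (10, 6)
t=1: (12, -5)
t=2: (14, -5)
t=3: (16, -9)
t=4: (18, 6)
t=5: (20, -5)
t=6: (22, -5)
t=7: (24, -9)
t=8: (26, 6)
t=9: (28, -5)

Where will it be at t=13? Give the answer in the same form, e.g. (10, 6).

(36, -5)

The first coordinate changes by +2 each step, so at step 13 it is 10 + 13·(2) = 36.
The second coordinate repeats the cycle [6, -5, -5, -9] with period 4; step 13 mod 4 = 1, giving -5.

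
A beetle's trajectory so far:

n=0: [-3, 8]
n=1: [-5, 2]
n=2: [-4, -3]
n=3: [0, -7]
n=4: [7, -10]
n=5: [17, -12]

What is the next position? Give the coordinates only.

[30, -13]

Taking differences between consecutive positions: [-2, -6], [+1, -5], [+4, -4], [+7, -3], [+10, -2]. These grow by [+3, +1] each step.
step 6: [17, -12] + [+13, -1] → [30, -13]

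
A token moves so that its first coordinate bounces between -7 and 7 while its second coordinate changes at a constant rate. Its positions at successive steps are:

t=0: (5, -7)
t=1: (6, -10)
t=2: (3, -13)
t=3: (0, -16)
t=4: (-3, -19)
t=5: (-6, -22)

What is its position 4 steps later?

(4, -34)

The first coordinate reflects between -7 and 7, moving 3 per step.
  step 6: -6 → -5
  step 7: -5 → -2
  step 8: -2 → 1
  step 9: 1 → 4
The second coordinate changes by -3 each step: at step 9 it is -34.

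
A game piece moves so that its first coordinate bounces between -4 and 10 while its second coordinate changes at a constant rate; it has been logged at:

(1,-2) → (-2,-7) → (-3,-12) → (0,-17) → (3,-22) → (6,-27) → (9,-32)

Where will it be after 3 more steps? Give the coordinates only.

The first coordinate reflects between -4 and 10, moving 3 per step.
  step 7: 9 → 8
  step 8: 8 → 5
  step 9: 5 → 2
The second coordinate changes by -5 each step: at step 9 it is -47.

(2,-47)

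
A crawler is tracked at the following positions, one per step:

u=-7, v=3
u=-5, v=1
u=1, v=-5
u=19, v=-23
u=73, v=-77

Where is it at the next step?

Step-to-step displacements: (+2,-2), (+6,-6), (+18,-18), (+54,-54); each is 3× the previous.
step 5: u=73, v=-77 + (+162,-162) → u=235, v=-239

u=235, v=-239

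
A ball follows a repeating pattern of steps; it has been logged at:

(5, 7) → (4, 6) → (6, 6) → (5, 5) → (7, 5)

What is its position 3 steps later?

The moves between consecutive positions are (-1, -1), (+2, +0), (-1, -1), (+2, +0); they repeat the 2-cycle [(-1, -1), (+2, +0)].
step 5: apply (-1, -1) → (6, 4)
step 6: apply (+2, +0) → (8, 4)
step 7: apply (-1, -1) → (7, 3)

(7, 3)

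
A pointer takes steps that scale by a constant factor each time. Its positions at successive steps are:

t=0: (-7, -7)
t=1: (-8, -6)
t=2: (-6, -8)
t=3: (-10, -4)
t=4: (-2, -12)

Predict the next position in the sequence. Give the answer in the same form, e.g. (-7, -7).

(-18, 4)

The jumps are (-1, +1), (+2, -2), (-4, +4), (+8, -8) — a geometric progression with ratio -2.
step 5: (-2, -12) + (-16, +16) → (-18, 4)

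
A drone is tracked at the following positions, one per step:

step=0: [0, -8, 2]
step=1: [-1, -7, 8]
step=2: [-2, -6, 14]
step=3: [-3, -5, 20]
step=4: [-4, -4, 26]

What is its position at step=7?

[-7, -1, 44]

Each step adds [-1, +1, +6] to the position.
step 5: [-4, -4, 26] + [-1, +1, +6] → [-5, -3, 32]
step 6: [-5, -3, 32] + [-1, +1, +6] → [-6, -2, 38]
step 7: [-6, -2, 38] + [-1, +1, +6] → [-7, -1, 44]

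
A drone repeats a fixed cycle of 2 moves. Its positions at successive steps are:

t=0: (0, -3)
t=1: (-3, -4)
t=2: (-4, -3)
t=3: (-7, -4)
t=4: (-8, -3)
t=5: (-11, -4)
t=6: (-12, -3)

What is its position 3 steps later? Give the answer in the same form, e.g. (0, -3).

Differencing gives (-3, -1), (-1, +1), (-3, -1), (-1, +1), (-3, -1), (-1, +1). This is the pattern (-3, -1), (-1, +1) repeated.
step 7: apply (-3, -1) → (-15, -4)
step 8: apply (-1, +1) → (-16, -3)
step 9: apply (-3, -1) → (-19, -4)

(-19, -4)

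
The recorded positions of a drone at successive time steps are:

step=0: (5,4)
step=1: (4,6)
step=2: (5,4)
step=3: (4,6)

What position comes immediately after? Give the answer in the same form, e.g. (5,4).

Consecutive displacements (-1,+2), (+1,-2), (-1,+2) scale by a factor of -1 each step.
step 4: (4,6) + (+1,-2) → (5,4)

(5,4)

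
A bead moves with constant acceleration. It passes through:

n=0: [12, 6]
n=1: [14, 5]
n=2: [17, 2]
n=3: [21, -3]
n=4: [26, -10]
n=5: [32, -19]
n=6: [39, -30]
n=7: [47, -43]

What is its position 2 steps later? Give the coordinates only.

[66, -75]

Taking differences between consecutive positions: [+2, -1], [+3, -3], [+4, -5], [+5, -7], [+6, -9], [+7, -11], [+8, -13]. These grow by [+1, -2] each step.
step 8: [47, -43] + [+9, -15] → [56, -58]
step 9: [56, -58] + [+10, -17] → [66, -75]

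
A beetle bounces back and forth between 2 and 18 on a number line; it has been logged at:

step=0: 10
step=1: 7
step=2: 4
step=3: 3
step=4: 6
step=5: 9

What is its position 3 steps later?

18

The value reflects between 2 and 18, moving 3 per step.
  step 6: 9 → 12
  step 7: 12 → 15
  step 8: 15 → 18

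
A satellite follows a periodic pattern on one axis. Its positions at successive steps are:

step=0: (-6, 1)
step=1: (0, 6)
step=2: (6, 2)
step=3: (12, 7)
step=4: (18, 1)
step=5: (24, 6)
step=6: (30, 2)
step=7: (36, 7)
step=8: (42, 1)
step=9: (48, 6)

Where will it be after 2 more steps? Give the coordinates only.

First: linear, +6 per step → 60 at step 11.
Second: cycles through 1, 6, 2, 7 every 4 steps. Step 11 lands at position 3 of the cycle → 7.

(60, 7)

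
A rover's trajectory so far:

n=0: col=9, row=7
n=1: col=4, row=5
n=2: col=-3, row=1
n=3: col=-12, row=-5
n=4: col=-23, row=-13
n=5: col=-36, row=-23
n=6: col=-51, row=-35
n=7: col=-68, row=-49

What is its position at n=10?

Successive displacements: (-5,-2), (-7,-4), (-9,-6), (-11,-8), (-13,-10), (-15,-12), (-17,-14) — each changes by (-2,-2).
step 8: col=-68, row=-49 + (-19,-16) → col=-87, row=-65
step 9: col=-87, row=-65 + (-21,-18) → col=-108, row=-83
step 10: col=-108, row=-83 + (-23,-20) → col=-131, row=-103

col=-131, row=-103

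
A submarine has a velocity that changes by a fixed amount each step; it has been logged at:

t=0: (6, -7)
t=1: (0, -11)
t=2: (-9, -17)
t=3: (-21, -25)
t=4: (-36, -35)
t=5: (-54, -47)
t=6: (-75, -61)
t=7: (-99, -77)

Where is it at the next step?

(-126, -95)

Taking differences between consecutive positions: (-6, -4), (-9, -6), (-12, -8), (-15, -10), (-18, -12), (-21, -14), (-24, -16). These grow by (-3, -2) each step.
step 8: (-99, -77) + (-27, -18) → (-126, -95)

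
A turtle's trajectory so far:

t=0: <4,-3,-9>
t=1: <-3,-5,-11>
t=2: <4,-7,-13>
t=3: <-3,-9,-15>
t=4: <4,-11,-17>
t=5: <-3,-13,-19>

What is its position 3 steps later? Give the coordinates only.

The first coordinate repeats the cycle [4, -3] with period 2; step 8 mod 2 = 0, giving 4.
The second coordinate changes by -2 each step, so at step 8 it is -3 + 8·(-2) = -19.
The third coordinate changes by -2 each step, so at step 8 it is -9 + 8·(-2) = -25.

<4,-19,-25>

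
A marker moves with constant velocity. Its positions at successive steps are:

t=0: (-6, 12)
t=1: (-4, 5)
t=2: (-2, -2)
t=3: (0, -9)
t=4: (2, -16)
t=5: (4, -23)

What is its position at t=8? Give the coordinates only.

Constant displacement of (+2, -7) per step.
step 6: (4, -23) + (+2, -7) → (6, -30)
step 7: (6, -30) + (+2, -7) → (8, -37)
step 8: (8, -37) + (+2, -7) → (10, -44)

(10, -44)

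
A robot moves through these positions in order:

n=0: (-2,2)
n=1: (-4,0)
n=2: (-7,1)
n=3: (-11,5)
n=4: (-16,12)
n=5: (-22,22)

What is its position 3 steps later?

(-46,70)

Successive displacements: (-2,-2), (-3,+1), (-4,+4), (-5,+7), (-6,+10) — each changes by (-1,+3).
step 6: (-22,22) + (-7,+13) → (-29,35)
step 7: (-29,35) + (-8,+16) → (-37,51)
step 8: (-37,51) + (-9,+19) → (-46,70)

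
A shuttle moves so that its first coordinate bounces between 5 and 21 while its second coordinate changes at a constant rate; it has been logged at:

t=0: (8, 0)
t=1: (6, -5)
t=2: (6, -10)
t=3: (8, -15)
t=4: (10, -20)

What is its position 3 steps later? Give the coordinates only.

The first coordinate travels 2 per step and bounces off the walls at 5 and 21.
  step 5: 10 → 12
  step 6: 12 → 14
  step 7: 14 → 16
The second coordinate changes by -5 each step: at step 7 it is -35.

(16, -35)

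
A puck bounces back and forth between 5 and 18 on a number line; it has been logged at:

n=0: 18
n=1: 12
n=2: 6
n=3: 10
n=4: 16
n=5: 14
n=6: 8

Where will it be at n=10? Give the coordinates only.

10

The value travels 6 per step and bounces off the walls at 5 and 18.
  step 7: 8 → 8
  step 8: 8 → 14
  step 9: 14 → 16
  step 10: 16 → 10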